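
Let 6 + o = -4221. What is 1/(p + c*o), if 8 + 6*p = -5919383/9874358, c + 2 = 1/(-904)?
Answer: 4463209816/37746448366823 ≈ 0.00011824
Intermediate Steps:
o = -4227 (o = -6 - 4221 = -4227)
c = -1809/904 (c = -2 + 1/(-904) = -2 - 1/904 = -1809/904 ≈ -2.0011)
p = -28304749/19748716 (p = -4/3 + (-5919383/9874358)/6 = -4/3 + (-5919383*1/9874358)/6 = -4/3 + (1/6)*(-5919383/9874358) = -4/3 - 5919383/59246148 = -28304749/19748716 ≈ -1.4332)
1/(p + c*o) = 1/(-28304749/19748716 - 1809/904*(-4227)) = 1/(-28304749/19748716 + 7646643/904) = 1/(37746448366823/4463209816) = 4463209816/37746448366823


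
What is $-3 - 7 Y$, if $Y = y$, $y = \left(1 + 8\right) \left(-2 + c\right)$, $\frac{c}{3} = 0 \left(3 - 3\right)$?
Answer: $123$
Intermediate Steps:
$c = 0$ ($c = 3 \cdot 0 \left(3 - 3\right) = 3 \cdot 0 \cdot 0 = 3 \cdot 0 = 0$)
$y = -18$ ($y = \left(1 + 8\right) \left(-2 + 0\right) = 9 \left(-2\right) = -18$)
$Y = -18$
$-3 - 7 Y = -3 - -126 = -3 + 126 = 123$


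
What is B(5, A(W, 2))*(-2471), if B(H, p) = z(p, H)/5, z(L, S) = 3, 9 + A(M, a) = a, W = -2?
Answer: -7413/5 ≈ -1482.6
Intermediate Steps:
A(M, a) = -9 + a
B(H, p) = 3/5
B(5, A(W, 2))*(-2471) = (3/5)*(-2471) = -7413/5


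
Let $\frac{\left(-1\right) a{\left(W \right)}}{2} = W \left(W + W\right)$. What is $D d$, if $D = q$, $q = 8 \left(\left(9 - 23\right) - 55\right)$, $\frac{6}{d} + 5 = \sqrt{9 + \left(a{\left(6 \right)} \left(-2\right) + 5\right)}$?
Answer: $- \frac{16560}{277} - \frac{3312 \sqrt{302}}{277} \approx -267.57$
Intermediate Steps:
$a{\left(W \right)} = - 4 W^{2}$ ($a{\left(W \right)} = - 2 W \left(W + W\right) = - 2 W 2 W = - 2 \cdot 2 W^{2} = - 4 W^{2}$)
$d = \frac{6}{-5 + \sqrt{302}}$ ($d = \frac{6}{-5 + \sqrt{9 + \left(- 4 \cdot 6^{2} \left(-2\right) + 5\right)}} = \frac{6}{-5 + \sqrt{9 + \left(\left(-4\right) 36 \left(-2\right) + 5\right)}} = \frac{6}{-5 + \sqrt{9 + \left(\left(-144\right) \left(-2\right) + 5\right)}} = \frac{6}{-5 + \sqrt{9 + \left(288 + 5\right)}} = \frac{6}{-5 + \sqrt{9 + 293}} = \frac{6}{-5 + \sqrt{302}} \approx 0.48472$)
$q = -552$ ($q = 8 \left(\left(9 - 23\right) - 55\right) = 8 \left(-14 - 55\right) = 8 \left(-69\right) = -552$)
$D = -552$
$D d = - 552 \left(\frac{30}{277} + \frac{6 \sqrt{302}}{277}\right) = - \frac{16560}{277} - \frac{3312 \sqrt{302}}{277}$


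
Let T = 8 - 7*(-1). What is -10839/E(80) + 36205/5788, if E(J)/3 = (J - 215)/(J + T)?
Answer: 398306371/156276 ≈ 2548.7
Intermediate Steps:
T = 15 (T = 8 + 7 = 15)
E(J) = 3*(-215 + J)/(15 + J) (E(J) = 3*((J - 215)/(J + 15)) = 3*((-215 + J)/(15 + J)) = 3*(-215 + J)/(15 + J))
-10839/E(80) + 36205/5788 = -10839*(15 + 80)/(3*(-215 + 80)) + 36205/5788 = -10839/(3*(-135)/95) + 36205*(1/5788) = -10839/(3*(1/95)*(-135)) + 36205/5788 = -10839/(-81/19) + 36205/5788 = -10839*(-19/81) + 36205/5788 = 68647/27 + 36205/5788 = 398306371/156276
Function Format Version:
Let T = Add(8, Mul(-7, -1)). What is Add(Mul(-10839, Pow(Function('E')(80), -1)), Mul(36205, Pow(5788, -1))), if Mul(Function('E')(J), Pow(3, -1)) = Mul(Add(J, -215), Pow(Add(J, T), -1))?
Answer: Rational(398306371, 156276) ≈ 2548.7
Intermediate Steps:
T = 15 (T = Add(8, 7) = 15)
Function('E')(J) = Mul(3, Pow(Add(15, J), -1), Add(-215, J)) (Function('E')(J) = Mul(3, Mul(Add(J, -215), Pow(Add(J, 15), -1))) = Mul(3, Mul(Add(-215, J), Pow(Add(15, J), -1))) = Mul(3, Mul(Pow(Add(15, J), -1), Add(-215, J))) = Mul(3, Pow(Add(15, J), -1), Add(-215, J)))
Add(Mul(-10839, Pow(Function('E')(80), -1)), Mul(36205, Pow(5788, -1))) = Add(Mul(-10839, Pow(Mul(3, Pow(Add(15, 80), -1), Add(-215, 80)), -1)), Mul(36205, Pow(5788, -1))) = Add(Mul(-10839, Pow(Mul(3, Pow(95, -1), -135), -1)), Mul(36205, Rational(1, 5788))) = Add(Mul(-10839, Pow(Mul(3, Rational(1, 95), -135), -1)), Rational(36205, 5788)) = Add(Mul(-10839, Pow(Rational(-81, 19), -1)), Rational(36205, 5788)) = Add(Mul(-10839, Rational(-19, 81)), Rational(36205, 5788)) = Add(Rational(68647, 27), Rational(36205, 5788)) = Rational(398306371, 156276)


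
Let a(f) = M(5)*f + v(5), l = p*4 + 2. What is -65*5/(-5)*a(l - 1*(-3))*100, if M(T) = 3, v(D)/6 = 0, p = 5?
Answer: 487500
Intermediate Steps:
l = 22 (l = 5*4 + 2 = 20 + 2 = 22)
v(D) = 0 (v(D) = 6*0 = 0)
a(f) = 3*f (a(f) = 3*f + 0 = 3*f)
-65*5/(-5)*a(l - 1*(-3))*100 = -65*5/(-5)*3*(22 - 1*(-3))*100 = -65*5*(-1/5)*3*(22 + 3)*100 = -(-65)*3*25*100 = -(-65)*75*100 = -65*(-75)*100 = 4875*100 = 487500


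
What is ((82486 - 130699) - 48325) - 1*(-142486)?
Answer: 45948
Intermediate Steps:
((82486 - 130699) - 48325) - 1*(-142486) = (-48213 - 48325) + 142486 = -96538 + 142486 = 45948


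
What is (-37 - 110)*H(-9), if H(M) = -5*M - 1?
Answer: -6468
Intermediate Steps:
H(M) = -1 - 5*M
(-37 - 110)*H(-9) = (-37 - 110)*(-1 - 5*(-9)) = -147*(-1 + 45) = -147*44 = -6468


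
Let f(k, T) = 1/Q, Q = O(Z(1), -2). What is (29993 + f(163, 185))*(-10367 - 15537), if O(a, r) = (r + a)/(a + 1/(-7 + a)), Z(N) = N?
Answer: -2330751256/3 ≈ -7.7692e+8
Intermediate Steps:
O(a, r) = (a + r)/(a + 1/(-7 + a))
Q = -6/5 (Q = (1² - 7*1 - 7*(-2) + 1*(-2))/(1 + 1² - 7*1) = (1 - 7 + 14 - 2)/(1 + 1 - 7) = 6/(-5) = -⅕*6 = -6/5 ≈ -1.2000)
f(k, T) = -⅚ (f(k, T) = 1/(-6/5) = -⅚)
(29993 + f(163, 185))*(-10367 - 15537) = (29993 - ⅚)*(-10367 - 15537) = (179953/6)*(-25904) = -2330751256/3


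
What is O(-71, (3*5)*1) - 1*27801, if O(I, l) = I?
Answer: -27872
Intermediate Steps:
O(-71, (3*5)*1) - 1*27801 = -71 - 1*27801 = -71 - 27801 = -27872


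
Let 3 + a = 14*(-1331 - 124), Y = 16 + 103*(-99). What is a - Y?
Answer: -10192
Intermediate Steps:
Y = -10181 (Y = 16 - 10197 = -10181)
a = -20373 (a = -3 + 14*(-1331 - 124) = -3 + 14*(-1455) = -3 - 20370 = -20373)
a - Y = -20373 - 1*(-10181) = -20373 + 10181 = -10192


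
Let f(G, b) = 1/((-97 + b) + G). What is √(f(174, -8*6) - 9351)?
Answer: I*√7864162/29 ≈ 96.7*I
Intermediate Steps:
f(G, b) = 1/(-97 + G + b)
√(f(174, -8*6) - 9351) = √(1/(-97 + 174 - 8*6) - 9351) = √(1/(-97 + 174 - 48) - 9351) = √(1/29 - 9351) = √(-271178/29) = I*√7864162/29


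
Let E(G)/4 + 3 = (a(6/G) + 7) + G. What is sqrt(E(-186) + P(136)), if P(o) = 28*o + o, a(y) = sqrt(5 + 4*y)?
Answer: 2*sqrt(772644 + 31*sqrt(4681))/31 ≈ 56.788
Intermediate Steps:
P(o) = 29*o
E(G) = 16 + 4*G + 4*sqrt(5 + 24/G) (E(G) = -12 + 4*((sqrt(5 + 4*(6/G)) + 7) + G) = -12 + 4*((sqrt(5 + 24/G) + 7) + G) = -12 + 4*((7 + sqrt(5 + 24/G)) + G) = -12 + 4*(7 + G + sqrt(5 + 24/G)) = -12 + (28 + 4*G + 4*sqrt(5 + 24/G)) = 16 + 4*G + 4*sqrt(5 + 24/G))
sqrt(E(-186) + P(136)) = sqrt((16 + 4*(-186) + 4*sqrt((24 + 5*(-186))/(-186))) + 29*136) = sqrt((16 - 744 + 4*sqrt(-(24 - 930)/186)) + 3944) = sqrt((16 - 744 + 4*sqrt(-1/186*(-906))) + 3944) = sqrt((16 - 744 + 4*sqrt(151/31)) + 3944) = sqrt((16 - 744 + 4*(sqrt(4681)/31)) + 3944) = sqrt((16 - 744 + 4*sqrt(4681)/31) + 3944) = sqrt((-728 + 4*sqrt(4681)/31) + 3944) = sqrt(3216 + 4*sqrt(4681)/31)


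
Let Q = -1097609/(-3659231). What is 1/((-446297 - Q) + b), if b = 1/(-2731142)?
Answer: -9993879471802/4460241424356515903 ≈ -2.2407e-6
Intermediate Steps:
Q = 1097609/3659231 (Q = -1097609*(-1/3659231) = 1097609/3659231 ≈ 0.29996)
b = -1/2731142 ≈ -3.6615e-7
1/((-446297 - Q) + b) = 1/((-446297 - 1*1097609/3659231) - 1/2731142) = 1/((-446297 - 1097609/3659231) - 1/2731142) = 1/(-1633104915216/3659231 - 1/2731142) = 1/(-4460241424356515903/9993879471802) = -9993879471802/4460241424356515903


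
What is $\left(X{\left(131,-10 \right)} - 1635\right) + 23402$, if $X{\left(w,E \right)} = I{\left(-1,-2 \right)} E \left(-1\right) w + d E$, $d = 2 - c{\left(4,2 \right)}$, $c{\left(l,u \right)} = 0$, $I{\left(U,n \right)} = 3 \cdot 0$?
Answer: $21747$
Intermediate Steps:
$I{\left(U,n \right)} = 0$
$d = 2$ ($d = 2 - 0 = 2 + 0 = 2$)
$X{\left(w,E \right)} = 2 E$ ($X{\left(w,E \right)} = 0 E \left(-1\right) w + 2 E = 0 \left(-1\right) w + 2 E = 0 w + 2 E = 0 + 2 E = 2 E$)
$\left(X{\left(131,-10 \right)} - 1635\right) + 23402 = \left(2 \left(-10\right) - 1635\right) + 23402 = \left(-20 - 1635\right) + 23402 = -1655 + 23402 = 21747$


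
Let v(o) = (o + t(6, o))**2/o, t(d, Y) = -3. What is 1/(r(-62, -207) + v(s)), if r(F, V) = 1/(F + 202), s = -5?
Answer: -140/1791 ≈ -0.078169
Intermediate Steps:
v(o) = (-3 + o)**2/o (v(o) = (o - 3)**2/o = (-3 + o)**2/o)
r(F, V) = 1/(202 + F)
1/(r(-62, -207) + v(s)) = 1/(1/(202 - 62) + (-3 - 5)**2/(-5)) = 1/(1/140 - 1/5*(-8)**2) = 1/(1/140 - 1/5*64) = 1/(1/140 - 64/5) = 1/(-1791/140) = -140/1791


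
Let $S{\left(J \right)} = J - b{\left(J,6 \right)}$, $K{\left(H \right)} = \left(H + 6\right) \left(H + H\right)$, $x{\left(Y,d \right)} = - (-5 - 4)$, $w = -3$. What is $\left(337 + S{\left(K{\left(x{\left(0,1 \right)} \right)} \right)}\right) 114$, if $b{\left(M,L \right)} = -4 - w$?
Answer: $69312$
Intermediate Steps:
$x{\left(Y,d \right)} = 9$ ($x{\left(Y,d \right)} = \left(-1\right) \left(-9\right) = 9$)
$b{\left(M,L \right)} = -1$ ($b{\left(M,L \right)} = -4 - -3 = -4 + 3 = -1$)
$K{\left(H \right)} = 2 H \left(6 + H\right)$ ($K{\left(H \right)} = \left(6 + H\right) 2 H = 2 H \left(6 + H\right)$)
$S{\left(J \right)} = 1 + J$ ($S{\left(J \right)} = J - -1 = J + 1 = 1 + J$)
$\left(337 + S{\left(K{\left(x{\left(0,1 \right)} \right)} \right)}\right) 114 = \left(337 + \left(1 + 2 \cdot 9 \left(6 + 9\right)\right)\right) 114 = \left(337 + \left(1 + 2 \cdot 9 \cdot 15\right)\right) 114 = \left(337 + \left(1 + 270\right)\right) 114 = \left(337 + 271\right) 114 = 608 \cdot 114 = 69312$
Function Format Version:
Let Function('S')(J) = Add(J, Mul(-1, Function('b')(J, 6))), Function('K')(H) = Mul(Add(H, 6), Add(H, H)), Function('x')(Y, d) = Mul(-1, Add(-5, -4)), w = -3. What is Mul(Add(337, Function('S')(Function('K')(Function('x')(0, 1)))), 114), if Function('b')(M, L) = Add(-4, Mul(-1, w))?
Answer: 69312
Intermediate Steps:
Function('x')(Y, d) = 9 (Function('x')(Y, d) = Mul(-1, -9) = 9)
Function('b')(M, L) = -1 (Function('b')(M, L) = Add(-4, Mul(-1, -3)) = Add(-4, 3) = -1)
Function('K')(H) = Mul(2, H, Add(6, H)) (Function('K')(H) = Mul(Add(6, H), Mul(2, H)) = Mul(2, H, Add(6, H)))
Function('S')(J) = Add(1, J) (Function('S')(J) = Add(J, Mul(-1, -1)) = Add(J, 1) = Add(1, J))
Mul(Add(337, Function('S')(Function('K')(Function('x')(0, 1)))), 114) = Mul(Add(337, Add(1, Mul(2, 9, Add(6, 9)))), 114) = Mul(Add(337, Add(1, Mul(2, 9, 15))), 114) = Mul(Add(337, Add(1, 270)), 114) = Mul(Add(337, 271), 114) = Mul(608, 114) = 69312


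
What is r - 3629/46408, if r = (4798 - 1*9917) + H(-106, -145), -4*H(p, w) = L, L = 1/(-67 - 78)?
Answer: -34447084643/6729160 ≈ -5119.1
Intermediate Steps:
L = -1/145 (L = 1/(-145) = -1/145 ≈ -0.0068966)
H(p, w) = 1/580 (H(p, w) = -¼*(-1/145) = 1/580)
r = -2969019/580 (r = (4798 - 1*9917) + 1/580 = (4798 - 9917) + 1/580 = -5119 + 1/580 = -2969019/580 ≈ -5119.0)
r - 3629/46408 = -2969019/580 - 3629/46408 = -34447084643/6729160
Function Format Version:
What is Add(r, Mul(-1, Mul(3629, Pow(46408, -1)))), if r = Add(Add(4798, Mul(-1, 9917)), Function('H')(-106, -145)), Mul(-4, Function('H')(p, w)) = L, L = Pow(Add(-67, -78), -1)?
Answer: Rational(-34447084643, 6729160) ≈ -5119.1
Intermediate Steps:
L = Rational(-1, 145) (L = Pow(-145, -1) = Rational(-1, 145) ≈ -0.0068966)
Function('H')(p, w) = Rational(1, 580) (Function('H')(p, w) = Mul(Rational(-1, 4), Rational(-1, 145)) = Rational(1, 580))
r = Rational(-2969019, 580) (r = Add(Add(4798, Mul(-1, 9917)), Rational(1, 580)) = Add(Add(4798, -9917), Rational(1, 580)) = Add(-5119, Rational(1, 580)) = Rational(-2969019, 580) ≈ -5119.0)
Add(r, Mul(-1, Mul(3629, Pow(46408, -1)))) = Add(Rational(-2969019, 580), Mul(-1, Mul(3629, Pow(46408, -1)))) = Add(Rational(-2969019, 580), Mul(-1, Mul(3629, Rational(1, 46408)))) = Add(Rational(-2969019, 580), Mul(-1, Rational(3629, 46408))) = Add(Rational(-2969019, 580), Rational(-3629, 46408)) = Rational(-34447084643, 6729160)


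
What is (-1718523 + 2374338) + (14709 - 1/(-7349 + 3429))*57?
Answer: 5857373817/3920 ≈ 1.4942e+6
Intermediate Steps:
(-1718523 + 2374338) + (14709 - 1/(-7349 + 3429))*57 = 655815 + (14709 - 1/(-3920))*57 = 655815 + (14709 - 1*(-1/3920))*57 = 655815 + (14709 + 1/3920)*57 = 655815 + (57659281/3920)*57 = 655815 + 3286579017/3920 = 5857373817/3920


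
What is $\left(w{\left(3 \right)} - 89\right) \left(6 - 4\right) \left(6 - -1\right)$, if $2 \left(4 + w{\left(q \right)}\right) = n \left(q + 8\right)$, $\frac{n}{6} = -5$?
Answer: $-3612$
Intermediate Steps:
$n = -30$ ($n = 6 \left(-5\right) = -30$)
$w{\left(q \right)} = -124 - 15 q$ ($w{\left(q \right)} = -4 + \frac{\left(-30\right) \left(q + 8\right)}{2} = -4 + \frac{\left(-30\right) \left(8 + q\right)}{2} = -4 + \frac{-240 - 30 q}{2} = -4 - \left(120 + 15 q\right) = -124 - 15 q$)
$\left(w{\left(3 \right)} - 89\right) \left(6 - 4\right) \left(6 - -1\right) = \left(\left(-124 - 45\right) - 89\right) \left(6 - 4\right) \left(6 - -1\right) = \left(\left(-124 - 45\right) - 89\right) 2 \left(6 + 1\right) = \left(-169 - 89\right) 2 \cdot 7 = \left(-258\right) 14 = -3612$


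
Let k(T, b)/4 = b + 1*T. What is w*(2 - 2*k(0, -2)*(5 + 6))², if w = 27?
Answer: 855468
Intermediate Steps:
k(T, b) = 4*T + 4*b (k(T, b) = 4*(b + 1*T) = 4*(b + T) = 4*(T + b) = 4*T + 4*b)
w*(2 - 2*k(0, -2)*(5 + 6))² = 27*(2 - 2*(4*0 + 4*(-2))*(5 + 6))² = 27*(2 - 2*(0 - 8)*11)² = 27*(2 - (-16)*11)² = 27*(2 - 2*(-88))² = 27*(2 + 176)² = 27*178² = 27*31684 = 855468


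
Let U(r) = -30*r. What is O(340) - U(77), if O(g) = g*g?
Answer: 117910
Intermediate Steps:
O(g) = g²
O(340) - U(77) = 340² - (-30)*77 = 115600 - 1*(-2310) = 115600 + 2310 = 117910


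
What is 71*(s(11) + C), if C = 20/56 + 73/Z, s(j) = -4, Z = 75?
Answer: -199013/1050 ≈ -189.54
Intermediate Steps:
C = 1397/1050 (C = 20/56 + 73/75 = 20*(1/56) + 73*(1/75) = 5/14 + 73/75 = 1397/1050 ≈ 1.3305)
71*(s(11) + C) = 71*(-4 + 1397/1050) = 71*(-2803/1050) = -199013/1050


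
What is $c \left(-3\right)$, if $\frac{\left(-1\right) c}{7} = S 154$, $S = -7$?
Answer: $-22638$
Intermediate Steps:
$c = 7546$ ($c = - 7 \left(\left(-7\right) 154\right) = \left(-7\right) \left(-1078\right) = 7546$)
$c \left(-3\right) = 7546 \left(-3\right) = -22638$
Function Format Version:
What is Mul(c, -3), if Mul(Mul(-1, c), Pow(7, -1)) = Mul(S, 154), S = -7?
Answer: -22638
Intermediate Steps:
c = 7546 (c = Mul(-7, Mul(-7, 154)) = Mul(-7, -1078) = 7546)
Mul(c, -3) = Mul(7546, -3) = -22638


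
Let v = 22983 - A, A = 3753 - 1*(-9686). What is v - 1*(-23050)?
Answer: 32594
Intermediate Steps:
A = 13439 (A = 3753 + 9686 = 13439)
v = 9544 (v = 22983 - 1*13439 = 22983 - 13439 = 9544)
v - 1*(-23050) = 9544 - 1*(-23050) = 9544 + 23050 = 32594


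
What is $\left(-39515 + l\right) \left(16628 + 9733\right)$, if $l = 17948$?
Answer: $-568527687$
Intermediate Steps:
$\left(-39515 + l\right) \left(16628 + 9733\right) = \left(-39515 + 17948\right) \left(16628 + 9733\right) = \left(-21567\right) 26361 = -568527687$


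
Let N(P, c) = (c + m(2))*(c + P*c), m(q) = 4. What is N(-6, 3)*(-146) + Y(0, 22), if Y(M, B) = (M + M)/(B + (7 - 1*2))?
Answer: 15330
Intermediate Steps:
N(P, c) = (4 + c)*(c + P*c) (N(P, c) = (c + 4)*(c + P*c) = (4 + c)*(c + P*c))
Y(M, B) = 2*M/(5 + B) (Y(M, B) = (2*M)/(B + (7 - 2)) = (2*M)/(B + 5) = (2*M)/(5 + B) = 2*M/(5 + B))
N(-6, 3)*(-146) + Y(0, 22) = (3*(4 + 3 + 4*(-6) - 6*3))*(-146) + 2*0/(5 + 22) = (3*(4 + 3 - 24 - 18))*(-146) + 2*0/27 = (3*(-35))*(-146) + 2*0*(1/27) = -105*(-146) + 0 = 15330 + 0 = 15330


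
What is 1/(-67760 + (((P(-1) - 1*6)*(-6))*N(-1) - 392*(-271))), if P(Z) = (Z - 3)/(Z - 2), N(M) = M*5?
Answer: 1/38332 ≈ 2.6088e-5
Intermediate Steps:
N(M) = 5*M
P(Z) = (-3 + Z)/(-2 + Z)
1/(-67760 + (((P(-1) - 1*6)*(-6))*N(-1) - 392*(-271))) = 1/(-67760 + ((((-3 - 1)/(-2 - 1) - 1*6)*(-6))*(5*(-1)) - 392*(-271))) = 1/(-67760 + (((-4/(-3) - 6)*(-6))*(-5) + 106232)) = 1/(-67760 + (((-⅓*(-4) - 6)*(-6))*(-5) + 106232)) = 1/(-67760 + (((4/3 - 6)*(-6))*(-5) + 106232)) = 1/(-67760 + (-14/3*(-6)*(-5) + 106232)) = 1/(-67760 + (28*(-5) + 106232)) = 1/(-67760 + (-140 + 106232)) = 1/(-67760 + 106092) = 1/38332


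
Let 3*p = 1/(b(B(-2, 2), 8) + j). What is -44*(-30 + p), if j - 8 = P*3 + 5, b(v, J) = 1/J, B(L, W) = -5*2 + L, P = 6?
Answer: 985688/747 ≈ 1319.5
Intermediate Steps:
B(L, W) = -10 + L
j = 31 (j = 8 + (6*3 + 5) = 8 + (18 + 5) = 8 + 23 = 31)
p = 8/747 (p = 1/(3*(1/8 + 31)) = 1/(3*(249/8)) = (1/3)*(8/249) = 8/747 ≈ 0.010710)
-44*(-30 + p) = -44*(-30 + 8/747) = -44*(-22402/747) = 985688/747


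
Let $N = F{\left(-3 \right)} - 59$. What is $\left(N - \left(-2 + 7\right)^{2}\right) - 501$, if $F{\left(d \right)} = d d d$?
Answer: $-612$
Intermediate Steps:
$F{\left(d \right)} = d^{3}$ ($F{\left(d \right)} = d^{2} d = d^{3}$)
$N = -86$ ($N = \left(-3\right)^{3} - 59 = -27 - 59 = -86$)
$\left(N - \left(-2 + 7\right)^{2}\right) - 501 = \left(-86 - \left(-2 + 7\right)^{2}\right) - 501 = \left(-86 - 5^{2}\right) - 501 = \left(-86 - 25\right) - 501 = -111 - 501 = -612$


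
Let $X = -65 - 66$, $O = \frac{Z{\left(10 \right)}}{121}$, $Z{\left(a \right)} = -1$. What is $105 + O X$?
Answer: $\frac{12836}{121} \approx 106.08$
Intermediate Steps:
$O = - \frac{1}{121} \approx -0.0082645$
$X = -131$ ($X = -65 - 66 = -131$)
$105 + O X = 105 - - \frac{131}{121} = 105 + \frac{131}{121} = \frac{12836}{121}$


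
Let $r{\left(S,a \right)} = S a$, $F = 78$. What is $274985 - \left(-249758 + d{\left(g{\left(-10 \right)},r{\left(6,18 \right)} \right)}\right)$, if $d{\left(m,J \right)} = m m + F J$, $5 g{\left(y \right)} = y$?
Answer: $516315$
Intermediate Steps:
$g{\left(y \right)} = \frac{y}{5}$
$d{\left(m,J \right)} = m^{2} + 78 J$ ($d{\left(m,J \right)} = m m + 78 J = m^{2} + 78 J$)
$274985 - \left(-249758 + d{\left(g{\left(-10 \right)},r{\left(6,18 \right)} \right)}\right) = 274985 - \left(-249758 + \left(\frac{1}{5} \left(-10\right)\right)^{2} + 78 \cdot 6 \cdot 18\right) = 274985 + \left(249758 - \left(\left(-2\right)^{2} + 78 \cdot 108\right)\right) = 274985 + \left(249758 - \left(4 + 8424\right)\right) = 274985 + \left(249758 - 8428\right) = 274985 + 241330 = 516315$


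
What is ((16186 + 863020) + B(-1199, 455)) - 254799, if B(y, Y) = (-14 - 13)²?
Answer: 625136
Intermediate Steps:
B(y, Y) = 729 (B(y, Y) = (-27)² = 729)
((16186 + 863020) + B(-1199, 455)) - 254799 = ((16186 + 863020) + 729) - 254799 = (879206 + 729) - 254799 = 879935 - 254799 = 625136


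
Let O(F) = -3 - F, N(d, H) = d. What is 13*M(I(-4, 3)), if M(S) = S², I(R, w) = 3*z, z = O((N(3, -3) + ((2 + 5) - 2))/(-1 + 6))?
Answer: 61893/25 ≈ 2475.7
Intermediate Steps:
z = -23/5 (z = -3 - (3 + ((2 + 5) - 2))/(-1 + 6) = -3 - (3 + (7 - 2))/5 = -3 - (3 + 5)/5 = -3 - 8/5 = -23/5 ≈ -4.6000)
I(R, w) = -69/5 (I(R, w) = 3*(-23/5) = -69/5)
13*M(I(-4, 3)) = 13*(-69/5)² = 13*(4761/25) = 61893/25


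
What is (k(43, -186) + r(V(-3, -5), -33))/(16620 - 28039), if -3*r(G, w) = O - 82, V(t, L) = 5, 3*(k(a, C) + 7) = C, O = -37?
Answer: 88/34257 ≈ 0.0025688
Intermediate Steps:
k(a, C) = -7 + C/3
r(G, w) = 119/3 (r(G, w) = -(-37 - 82)/3 = -⅓*(-119) = 119/3)
(k(43, -186) + r(V(-3, -5), -33))/(16620 - 28039) = ((-7 + (⅓)*(-186)) + 119/3)/(16620 - 28039) = ((-7 - 62) + 119/3)/(-11419) = (-69 + 119/3)*(-1/11419) = -88/3*(-1/11419) = 88/34257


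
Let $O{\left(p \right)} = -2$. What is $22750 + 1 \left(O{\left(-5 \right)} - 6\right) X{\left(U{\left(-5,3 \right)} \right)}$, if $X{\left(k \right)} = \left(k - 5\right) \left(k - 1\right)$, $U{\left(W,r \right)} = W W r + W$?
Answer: $-13130$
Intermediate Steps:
$U{\left(W,r \right)} = W + r W^{2}$ ($U{\left(W,r \right)} = W^{2} r + W = r W^{2} + W = W + r W^{2}$)
$X{\left(k \right)} = \left(-1 + k\right) \left(-5 + k\right)$ ($X{\left(k \right)} = \left(-5 + k\right) \left(-1 + k\right) = \left(-1 + k\right) \left(-5 + k\right)$)
$22750 + 1 \left(O{\left(-5 \right)} - 6\right) X{\left(U{\left(-5,3 \right)} \right)} = 22750 + 1 \left(-2 - 6\right) \left(5 + \left(- 5 \left(1 - 15\right)\right)^{2} - 6 \left(- 5 \left(1 - 15\right)\right)\right) = 22750 + 1 \left(-8\right) \left(5 + \left(\left(-5\right) \left(-14\right)\right)^{2} - 6 \left(\left(-5\right) \left(-14\right)\right)\right) = 22750 - 8 \left(5 + 70^{2} - 420\right) = 22750 - 8 \left(5 + 4900 - 420\right) = 22750 - 35880 = -13130$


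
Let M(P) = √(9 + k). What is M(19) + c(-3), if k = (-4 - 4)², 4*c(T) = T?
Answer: -¾ + √73 ≈ 7.7940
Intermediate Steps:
c(T) = T/4
k = 64 (k = (-8)² = 64)
M(P) = √73 (M(P) = √(9 + 64) = √73)
M(19) + c(-3) = √73 + (¼)*(-3) = √73 - ¾ = -¾ + √73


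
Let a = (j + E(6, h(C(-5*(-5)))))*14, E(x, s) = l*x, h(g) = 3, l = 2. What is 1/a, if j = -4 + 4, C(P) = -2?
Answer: 1/168 ≈ 0.0059524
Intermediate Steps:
E(x, s) = 2*x
j = 0
a = 168 (a = (0 + 2*6)*14 = (0 + 12)*14 = 12*14 = 168)
1/a = 1/168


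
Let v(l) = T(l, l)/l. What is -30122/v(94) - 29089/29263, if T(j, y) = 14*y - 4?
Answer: -20723853213/9598264 ≈ -2159.1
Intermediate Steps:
T(j, y) = -4 + 14*y
v(l) = (-4 + 14*l)/l
-30122/v(94) - 29089/29263 = -30122/(14 - 4/94) - 29089/29263 = -30122/(14 - 4*1/94) - 29089*1/29263 = -30122/(14 - 2/47) - 29089/29263 = -30122/656/47 - 29089/29263 = -30122*47/656 - 29089/29263 = -707867/328 - 29089/29263 = -20723853213/9598264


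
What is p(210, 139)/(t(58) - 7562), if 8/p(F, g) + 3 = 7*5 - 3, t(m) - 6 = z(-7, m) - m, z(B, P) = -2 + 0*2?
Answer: -1/27608 ≈ -3.6221e-5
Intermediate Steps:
z(B, P) = -2 (z(B, P) = -2 + 0 = -2)
t(m) = 4 - m (t(m) = 6 + (-2 - m) = 4 - m)
p(F, g) = 8/29 (p(F, g) = 8/(-3 + (7*5 - 3)) = 8/(-3 + (35 - 3)) = 8/(-3 + 32) = 8/29)
p(210, 139)/(t(58) - 7562) = 8/(29*((4 - 1*58) - 7562)) = 8/(29*((4 - 58) - 7562)) = 8/(29*(-54 - 7562)) = (8/29)/(-7616) = (8/29)*(-1/7616) = -1/27608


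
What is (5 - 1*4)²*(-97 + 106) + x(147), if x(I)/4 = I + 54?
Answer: 813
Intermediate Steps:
x(I) = 216 + 4*I (x(I) = 4*(I + 54) = 4*(54 + I) = 216 + 4*I)
(5 - 1*4)²*(-97 + 106) + x(147) = (5 - 1*4)²*(-97 + 106) + (216 + 4*147) = (5 - 4)²*9 + (216 + 588) = 1²*9 + 804 = 1*9 + 804 = 9 + 804 = 813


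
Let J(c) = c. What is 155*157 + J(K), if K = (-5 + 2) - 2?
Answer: 24330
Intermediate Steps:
K = -5 (K = -3 - 2 = -5)
155*157 + J(K) = 155*157 - 5 = 24335 - 5 = 24330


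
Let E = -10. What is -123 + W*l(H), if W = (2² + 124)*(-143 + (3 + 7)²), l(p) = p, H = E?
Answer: 54917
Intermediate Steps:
H = -10
W = -5504 (W = (4 + 124)*(-143 + 10²) = 128*(-143 + 100) = 128*(-43) = -5504)
-123 + W*l(H) = -123 - 5504*(-10) = -123 + 55040 = 54917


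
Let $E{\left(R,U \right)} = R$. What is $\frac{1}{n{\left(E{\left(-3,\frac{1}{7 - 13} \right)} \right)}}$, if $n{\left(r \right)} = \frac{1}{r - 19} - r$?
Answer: $\frac{22}{65} \approx 0.33846$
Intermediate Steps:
$n{\left(r \right)} = \frac{1}{-19 + r} - r$
$\frac{1}{n{\left(E{\left(-3,\frac{1}{7 - 13} \right)} \right)}} = \frac{1}{\frac{1}{-19 - 3} \left(1 - \left(-3\right)^{2} + 19 \left(-3\right)\right)} = \frac{1}{\frac{1}{-22} \left(1 - 9 - 57\right)} = \frac{1}{\left(- \frac{1}{22}\right) \left(1 - 9 - 57\right)} = \frac{1}{\left(- \frac{1}{22}\right) \left(-65\right)} = \frac{1}{\frac{65}{22}} = \frac{22}{65}$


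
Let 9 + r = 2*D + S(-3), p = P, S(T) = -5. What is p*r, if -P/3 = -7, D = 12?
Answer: 210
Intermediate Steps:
P = 21 (P = -3*(-7) = 21)
p = 21
r = 10 (r = -9 + (2*12 - 5) = -9 + (24 - 5) = -9 + 19 = 10)
p*r = 21*10 = 210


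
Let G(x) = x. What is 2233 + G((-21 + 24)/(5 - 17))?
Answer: 8931/4 ≈ 2232.8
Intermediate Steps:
2233 + G((-21 + 24)/(5 - 17)) = 2233 + (-21 + 24)/(5 - 17) = 2233 + 3/(-12) = 2233 + 3*(-1/12) = 2233 - ¼ = 8931/4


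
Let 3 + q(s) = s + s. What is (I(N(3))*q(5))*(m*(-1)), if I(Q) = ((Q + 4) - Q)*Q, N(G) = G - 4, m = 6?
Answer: 168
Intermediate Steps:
q(s) = -3 + 2*s (q(s) = -3 + (s + s) = -3 + 2*s)
N(G) = -4 + G
I(Q) = 4*Q (I(Q) = ((4 + Q) - Q)*Q = 4*Q)
(I(N(3))*q(5))*(m*(-1)) = ((4*(-4 + 3))*(-3 + 2*5))*(6*(-1)) = ((4*(-1))*(-3 + 10))*(-6) = -4*7*(-6) = -28*(-6) = 168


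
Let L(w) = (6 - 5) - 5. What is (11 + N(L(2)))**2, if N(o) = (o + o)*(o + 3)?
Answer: 361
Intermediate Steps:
L(w) = -4 (L(w) = 1 - 5 = -4)
N(o) = 2*o*(3 + o) (N(o) = (2*o)*(3 + o) = 2*o*(3 + o))
(11 + N(L(2)))**2 = (11 + 2*(-4)*(3 - 4))**2 = (11 + 2*(-4)*(-1))**2 = (11 + 8)**2 = 19**2 = 361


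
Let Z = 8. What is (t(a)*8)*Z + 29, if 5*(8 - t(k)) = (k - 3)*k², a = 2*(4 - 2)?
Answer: 1681/5 ≈ 336.20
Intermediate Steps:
a = 4 (a = 2*2 = 4)
t(k) = 8 - k²*(-3 + k)/5 (t(k) = 8 - (k - 3)*k²/5 = 8 - (-3 + k)*k²/5 = 8 - k²*(-3 + k)/5)
(t(a)*8)*Z + 29 = ((8 - ⅕*4³ + (⅗)*4²)*8)*8 + 29 = ((8 - ⅕*64 + (⅗)*16)*8)*8 + 29 = ((8 - 64/5 + 48/5)*8)*8 + 29 = ((24/5)*8)*8 + 29 = (192/5)*8 + 29 = 1536/5 + 29 = 1681/5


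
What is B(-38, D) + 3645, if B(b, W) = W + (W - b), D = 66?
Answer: 3815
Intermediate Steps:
B(b, W) = -b + 2*W
B(-38, D) + 3645 = (-1*(-38) + 2*66) + 3645 = (38 + 132) + 3645 = 170 + 3645 = 3815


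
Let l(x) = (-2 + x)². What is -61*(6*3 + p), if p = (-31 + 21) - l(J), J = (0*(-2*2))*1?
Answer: -244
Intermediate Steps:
J = 0 (J = (0*(-4))*1 = 0*1 = 0)
p = -14 (p = (-31 + 21) - (-2 + 0)² = -10 - 1*(-2)² = -10 - 1*4 = -10 - 4 = -14)
-61*(6*3 + p) = -61*(6*3 - 14) = -61*(18 - 14) = -61*4 = -244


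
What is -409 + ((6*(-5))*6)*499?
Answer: -90229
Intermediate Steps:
-409 + ((6*(-5))*6)*499 = -409 - 30*6*499 = -409 - 180*499 = -409 - 89820 = -90229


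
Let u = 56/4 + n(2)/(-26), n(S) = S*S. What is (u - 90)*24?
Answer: -23760/13 ≈ -1827.7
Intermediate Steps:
n(S) = S²
u = 180/13 (u = 56/4 + 2²/(-26) = 56*(¼) + 4*(-1/26) = 14 - 2/13 = 180/13 ≈ 13.846)
(u - 90)*24 = (180/13 - 90)*24 = -990/13*24 = -23760/13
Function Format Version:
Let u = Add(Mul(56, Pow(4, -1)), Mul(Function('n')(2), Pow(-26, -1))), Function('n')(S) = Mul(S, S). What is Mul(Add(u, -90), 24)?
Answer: Rational(-23760, 13) ≈ -1827.7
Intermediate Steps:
Function('n')(S) = Pow(S, 2)
u = Rational(180, 13) (u = Add(Mul(56, Pow(4, -1)), Mul(Pow(2, 2), Pow(-26, -1))) = Add(Mul(56, Rational(1, 4)), Mul(4, Rational(-1, 26))) = Add(14, Rational(-2, 13)) = Rational(180, 13) ≈ 13.846)
Mul(Add(u, -90), 24) = Mul(Add(Rational(180, 13), -90), 24) = Mul(Rational(-990, 13), 24) = Rational(-23760, 13)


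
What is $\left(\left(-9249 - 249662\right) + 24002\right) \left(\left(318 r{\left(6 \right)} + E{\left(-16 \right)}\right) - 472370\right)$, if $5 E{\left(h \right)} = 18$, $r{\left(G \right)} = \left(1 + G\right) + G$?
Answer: $\frac{549960024258}{5} \approx 1.0999 \cdot 10^{11}$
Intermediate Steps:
$r{\left(G \right)} = 1 + 2 G$
$E{\left(h \right)} = \frac{18}{5}$ ($E{\left(h \right)} = \frac{1}{5} \cdot 18 = \frac{18}{5}$)
$\left(\left(-9249 - 249662\right) + 24002\right) \left(\left(318 r{\left(6 \right)} + E{\left(-16 \right)}\right) - 472370\right) = \left(\left(-9249 - 249662\right) + 24002\right) \left(\left(318 \left(1 + 2 \cdot 6\right) + \frac{18}{5}\right) - 472370\right) = \left(\left(-9249 - 249662\right) + 24002\right) \left(\left(318 \left(1 + 12\right) + \frac{18}{5}\right) - 472370\right) = \left(-258911 + 24002\right) \left(\left(318 \cdot 13 + \frac{18}{5}\right) - 472370\right) = - 234909 \left(\left(4134 + \frac{18}{5}\right) - 472370\right) = - 234909 \left(\frac{20688}{5} - 472370\right) = \left(-234909\right) \left(- \frac{2341162}{5}\right) = \frac{549960024258}{5}$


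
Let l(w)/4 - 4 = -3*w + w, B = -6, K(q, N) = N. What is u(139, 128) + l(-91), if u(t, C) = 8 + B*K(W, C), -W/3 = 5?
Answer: -16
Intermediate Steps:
W = -15 (W = -3*5 = -15)
u(t, C) = 8 - 6*C
l(w) = 16 - 8*w (l(w) = 16 + 4*(-3*w + w) = 16 + 4*(-2*w) = 16 - 8*w)
u(139, 128) + l(-91) = (8 - 6*128) + (16 - 8*(-91)) = (8 - 768) + (16 + 728) = -760 + 744 = -16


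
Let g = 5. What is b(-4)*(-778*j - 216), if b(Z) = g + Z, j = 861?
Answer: -670074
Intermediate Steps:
b(Z) = 5 + Z
b(-4)*(-778*j - 216) = (5 - 4)*(-778*861 - 216) = 1*(-669858 - 216) = 1*(-670074) = -670074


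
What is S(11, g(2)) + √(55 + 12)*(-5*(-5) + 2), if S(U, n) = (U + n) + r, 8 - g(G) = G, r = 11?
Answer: 28 + 27*√67 ≈ 249.00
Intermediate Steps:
g(G) = 8 - G
S(U, n) = 11 + U + n (S(U, n) = (U + n) + 11 = 11 + U + n)
S(11, g(2)) + √(55 + 12)*(-5*(-5) + 2) = (11 + 11 + (8 - 1*2)) + √(55 + 12)*(-5*(-5) + 2) = (11 + 11 + (8 - 2)) + √67*(25 + 2) = (11 + 11 + 6) + √67*27 = 28 + 27*√67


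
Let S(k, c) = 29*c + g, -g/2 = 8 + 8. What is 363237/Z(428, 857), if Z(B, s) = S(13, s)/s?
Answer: 311294109/24821 ≈ 12542.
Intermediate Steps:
g = -32 (g = -2*(8 + 8) = -2*16 = -32)
S(k, c) = -32 + 29*c (S(k, c) = 29*c - 32 = -32 + 29*c)
Z(B, s) = (-32 + 29*s)/s
363237/Z(428, 857) = 363237/(29 - 32/857) = 363237/(24821/857) = 363237*(857/24821) = 311294109/24821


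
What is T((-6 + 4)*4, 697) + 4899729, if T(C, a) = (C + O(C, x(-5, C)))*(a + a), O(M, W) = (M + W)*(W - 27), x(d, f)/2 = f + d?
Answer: 7400565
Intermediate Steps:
x(d, f) = 2*d + 2*f (x(d, f) = 2*(f + d) = 2*(d + f) = 2*d + 2*f)
O(M, W) = (-27 + W)*(M + W) (O(M, W) = (M + W)*(-27 + W) = (-27 + W)*(M + W))
T(C, a) = 2*a*(270 + (-10 + 2*C)**2 - 80*C + C*(-10 + 2*C)) (T(C, a) = (C + ((2*(-5) + 2*C)**2 - 27*C - 27*(2*(-5) + 2*C) + C*(2*(-5) + 2*C)))*(a + a) = (C + ((-10 + 2*C)**2 - 27*C - 27*(-10 + 2*C) + C*(-10 + 2*C)))*(2*a) = (C + ((-10 + 2*C)**2 - 27*C + (270 - 54*C) + C*(-10 + 2*C)))*(2*a) = (C + (270 + (-10 + 2*C)**2 - 81*C + C*(-10 + 2*C)))*(2*a) = (270 + (-10 + 2*C)**2 - 80*C + C*(-10 + 2*C))*(2*a) = 2*a*(270 + (-10 + 2*C)**2 - 80*C + C*(-10 + 2*C)))
T((-6 + 4)*4, 697) + 4899729 = 4*697*(185 - 65*(-6 + 4)*4 + 3*((-6 + 4)*4)**2) + 4899729 = 4*697*(185 - (-130)*4 + 3*(-2*4)**2) + 4899729 = 4*697*(185 - 65*(-8) + 3*(-8)**2) + 4899729 = 4*697*(185 + 520 + 3*64) + 4899729 = 4*697*(185 + 520 + 192) + 4899729 = 4*697*897 + 4899729 = 2500836 + 4899729 = 7400565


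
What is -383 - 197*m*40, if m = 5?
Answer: -39783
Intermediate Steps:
-383 - 197*m*40 = -383 - 985*40 = -383 - 197*200 = -383 - 39400 = -39783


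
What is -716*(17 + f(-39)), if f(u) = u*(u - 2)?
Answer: -1157056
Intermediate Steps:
f(u) = u*(-2 + u)
-716*(17 + f(-39)) = -716*(17 - 39*(-2 - 39)) = -716*(17 - 39*(-41)) = -716*(17 + 1599) = -716*1616 = -1157056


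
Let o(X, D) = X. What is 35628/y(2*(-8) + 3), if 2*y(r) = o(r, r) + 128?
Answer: 71256/115 ≈ 619.62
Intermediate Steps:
y(r) = 64 + r/2 (y(r) = (r + 128)/2 = (128 + r)/2 = 64 + r/2)
35628/y(2*(-8) + 3) = 35628/(64 + (2*(-8) + 3)/2) = 35628/(64 + (-16 + 3)/2) = 35628/(64 + (½)*(-13)) = 35628/(64 - 13/2) = 35628/(115/2) = 35628*(2/115) = 71256/115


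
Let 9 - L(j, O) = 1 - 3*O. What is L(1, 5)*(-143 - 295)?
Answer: -10074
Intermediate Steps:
L(j, O) = 8 + 3*O (L(j, O) = 9 - (1 - 3*O) = 9 + (-1 + 3*O) = 8 + 3*O)
L(1, 5)*(-143 - 295) = (8 + 3*5)*(-143 - 295) = (8 + 15)*(-438) = 23*(-438) = -10074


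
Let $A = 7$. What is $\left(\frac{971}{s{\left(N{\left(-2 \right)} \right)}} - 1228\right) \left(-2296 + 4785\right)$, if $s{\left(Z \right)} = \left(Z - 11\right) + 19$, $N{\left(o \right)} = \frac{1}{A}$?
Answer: $- \frac{8279069}{3} \approx -2.7597 \cdot 10^{6}$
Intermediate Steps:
$N{\left(o \right)} = \frac{1}{7}$
$s{\left(Z \right)} = 8 + Z$ ($s{\left(Z \right)} = \left(-11 + Z\right) + 19 = 8 + Z$)
$\left(\frac{971}{s{\left(N{\left(-2 \right)} \right)}} - 1228\right) \left(-2296 + 4785\right) = \left(\frac{971}{8 + \frac{1}{7}} - 1228\right) \left(-2296 + 4785\right) = \left(\frac{971}{\frac{57}{7}} - 1228\right) 2489 = \left(971 \cdot \frac{7}{57} - 1228\right) 2489 = \left(\frac{6797}{57} - 1228\right) 2489 = \left(- \frac{63199}{57}\right) 2489 = - \frac{8279069}{3}$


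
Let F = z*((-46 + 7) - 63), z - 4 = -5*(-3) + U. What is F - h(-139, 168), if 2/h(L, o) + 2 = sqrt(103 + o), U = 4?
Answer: -626386/267 - 2*sqrt(271)/267 ≈ -2346.1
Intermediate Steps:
z = 23 (z = 4 + (-5*(-3) + 4) = 4 + (15 + 4) = 4 + 19 = 23)
h(L, o) = 2/(-2 + sqrt(103 + o))
F = -2346 (F = 23*((-46 + 7) - 63) = 23*(-39 - 63) = 23*(-102) = -2346)
F - h(-139, 168) = -2346 - 2/(-2 + sqrt(103 + 168)) = -2346 - 2/(-2 + sqrt(271))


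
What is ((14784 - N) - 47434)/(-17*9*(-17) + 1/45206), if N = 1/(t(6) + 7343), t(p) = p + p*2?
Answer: -10864658645106/865512320327 ≈ -12.553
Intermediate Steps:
t(p) = 3*p (t(p) = p + 2*p = 3*p)
N = 1/7361 (N = 1/(3*6 + 7343) = 1/(18 + 7343) = 1/7361 ≈ 0.00013585)
((14784 - N) - 47434)/(-17*9*(-17) + 1/45206) = ((14784 - 1*1/7361) - 47434)/(-17*9*(-17) + 1/45206) = ((14784 - 1/7361) - 47434)/(-153*(-17) + 1/45206) = (108825023/7361 - 47434)/(2601 + 1/45206) = -240336651/(7361*117580807/45206) = -240336651/7361*45206/117580807 = -10864658645106/865512320327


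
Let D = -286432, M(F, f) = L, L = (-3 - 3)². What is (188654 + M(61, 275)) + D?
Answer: -97742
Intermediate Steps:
L = 36 (L = (-6)² = 36)
M(F, f) = 36
(188654 + M(61, 275)) + D = (188654 + 36) - 286432 = 188690 - 286432 = -97742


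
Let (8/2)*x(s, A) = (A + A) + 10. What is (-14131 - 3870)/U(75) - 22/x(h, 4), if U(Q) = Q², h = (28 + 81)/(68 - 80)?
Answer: -15167/1875 ≈ -8.0891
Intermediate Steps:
h = -109/12 (h = 109/(-12) = 109*(-1/12) = -109/12 ≈ -9.0833)
x(s, A) = 5/2 + A/2 (x(s, A) = ((A + A) + 10)/4 = (2*A + 10)/4 = (10 + 2*A)/4 = 5/2 + A/2)
(-14131 - 3870)/U(75) - 22/x(h, 4) = (-14131 - 3870)/(75²) - 22/(5/2 + (½)*4) = -18001/5625 - 22/(5/2 + 2) = -18001*1/5625 - 22/9/2 = -18001/5625 - 22*2/9 = -18001/5625 - 44/9 = -15167/1875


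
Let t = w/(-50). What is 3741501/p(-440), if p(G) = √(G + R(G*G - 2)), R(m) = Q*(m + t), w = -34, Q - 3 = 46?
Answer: 18707505*√237147383/237147383 ≈ 1214.8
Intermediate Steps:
Q = 49 (Q = 3 + 46 = 49)
t = 17/25 (t = -34/(-50) = -34*(-1/50) = 17/25 ≈ 0.68000)
R(m) = 833/25 + 49*m (R(m) = 49*(m + 17/25) = 49*(17/25 + m) = 833/25 + 49*m)
p(G) = √(-1617/25 + G + 49*G²) (p(G) = √(G + (833/25 + 49*(G*G - 2))) = √(G + (833/25 + 49*(G² - 2))) = √(G + (833/25 + 49*(-2 + G²))) = √(G + (833/25 + (-98 + 49*G²))) = √(G + (-1617/25 + 49*G²)) = √(-1617/25 + G + 49*G²))
3741501/p(-440) = 3741501/((√(-1617 + 25*(-440) + 1225*(-440)²)/5)) = 3741501/((√(-1617 - 11000 + 1225*193600)/5)) = 3741501/((√(-1617 - 11000 + 237160000)/5)) = 3741501/((√237147383/5)) = 3741501*(5*√237147383/237147383) = 18707505*√237147383/237147383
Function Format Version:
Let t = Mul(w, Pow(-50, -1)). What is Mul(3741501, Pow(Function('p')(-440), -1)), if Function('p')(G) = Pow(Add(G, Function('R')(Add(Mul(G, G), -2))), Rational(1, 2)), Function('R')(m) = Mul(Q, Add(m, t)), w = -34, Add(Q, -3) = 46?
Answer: Mul(Rational(18707505, 237147383), Pow(237147383, Rational(1, 2))) ≈ 1214.8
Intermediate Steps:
Q = 49 (Q = Add(3, 46) = 49)
t = Rational(17, 25) (t = Mul(-34, Pow(-50, -1)) = Mul(-34, Rational(-1, 50)) = Rational(17, 25) ≈ 0.68000)
Function('R')(m) = Add(Rational(833, 25), Mul(49, m)) (Function('R')(m) = Mul(49, Add(m, Rational(17, 25))) = Mul(49, Add(Rational(17, 25), m)) = Add(Rational(833, 25), Mul(49, m)))
Function('p')(G) = Pow(Add(Rational(-1617, 25), G, Mul(49, Pow(G, 2))), Rational(1, 2)) (Function('p')(G) = Pow(Add(G, Add(Rational(833, 25), Mul(49, Add(Mul(G, G), -2)))), Rational(1, 2)) = Pow(Add(G, Add(Rational(833, 25), Mul(49, Add(Pow(G, 2), -2)))), Rational(1, 2)) = Pow(Add(G, Add(Rational(833, 25), Mul(49, Add(-2, Pow(G, 2))))), Rational(1, 2)) = Pow(Add(G, Add(Rational(833, 25), Add(-98, Mul(49, Pow(G, 2))))), Rational(1, 2)) = Pow(Add(G, Add(Rational(-1617, 25), Mul(49, Pow(G, 2)))), Rational(1, 2)) = Pow(Add(Rational(-1617, 25), G, Mul(49, Pow(G, 2))), Rational(1, 2)))
Mul(3741501, Pow(Function('p')(-440), -1)) = Mul(3741501, Pow(Mul(Rational(1, 5), Pow(Add(-1617, Mul(25, -440), Mul(1225, Pow(-440, 2))), Rational(1, 2))), -1)) = Mul(3741501, Pow(Mul(Rational(1, 5), Pow(Add(-1617, -11000, Mul(1225, 193600)), Rational(1, 2))), -1)) = Mul(3741501, Pow(Mul(Rational(1, 5), Pow(Add(-1617, -11000, 237160000), Rational(1, 2))), -1)) = Mul(3741501, Pow(Mul(Rational(1, 5), Pow(237147383, Rational(1, 2))), -1)) = Mul(3741501, Mul(Rational(5, 237147383), Pow(237147383, Rational(1, 2)))) = Mul(Rational(18707505, 237147383), Pow(237147383, Rational(1, 2)))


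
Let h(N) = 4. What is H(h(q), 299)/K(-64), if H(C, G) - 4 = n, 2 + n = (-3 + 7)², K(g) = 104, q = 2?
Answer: 9/52 ≈ 0.17308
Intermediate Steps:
n = 14 (n = -2 + (-3 + 7)² = -2 + 4² = -2 + 16 = 14)
H(C, G) = 18 (H(C, G) = 4 + 14 = 18)
H(h(q), 299)/K(-64) = 18/104 = 18*(1/104) = 9/52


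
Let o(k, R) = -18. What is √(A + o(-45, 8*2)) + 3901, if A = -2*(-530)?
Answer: 3901 + √1042 ≈ 3933.3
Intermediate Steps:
A = 1060
√(A + o(-45, 8*2)) + 3901 = √(1060 - 18) + 3901 = √1042 + 3901 = 3901 + √1042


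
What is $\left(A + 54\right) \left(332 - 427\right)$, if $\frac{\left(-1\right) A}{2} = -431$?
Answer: $-87020$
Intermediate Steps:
$A = 862$ ($A = \left(-2\right) \left(-431\right) = 862$)
$\left(A + 54\right) \left(332 - 427\right) = \left(862 + 54\right) \left(332 - 427\right) = 916 \left(-95\right) = -87020$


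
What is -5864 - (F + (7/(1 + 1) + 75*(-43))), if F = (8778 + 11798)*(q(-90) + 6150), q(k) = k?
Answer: -249386405/2 ≈ -1.2469e+8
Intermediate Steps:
F = 124690560 (F = (8778 + 11798)*(-90 + 6150) = 20576*6060 = 124690560)
-5864 - (F + (7/(1 + 1) + 75*(-43))) = -5864 - (124690560 + (7/(1 + 1) + 75*(-43))) = -5864 - (124690560 + (7/2 - 3225)) = -5864 - (124690560 - 6443/2) = -5864 - 1*249374677/2 = -5864 - 249374677/2 = -249386405/2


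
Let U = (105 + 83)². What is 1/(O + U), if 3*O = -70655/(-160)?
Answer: 96/3407155 ≈ 2.8176e-5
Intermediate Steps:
U = 35344 (U = 188² = 35344)
O = 14131/96 (O = (-70655/(-160))/3 = (-70655*(-1/160))/3 = (⅓)*(14131/32) = 14131/96 ≈ 147.20)
1/(O + U) = 1/(14131/96 + 35344) = 1/(3407155/96) = 96/3407155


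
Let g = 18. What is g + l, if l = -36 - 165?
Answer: -183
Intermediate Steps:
l = -201
g + l = 18 - 201 = -183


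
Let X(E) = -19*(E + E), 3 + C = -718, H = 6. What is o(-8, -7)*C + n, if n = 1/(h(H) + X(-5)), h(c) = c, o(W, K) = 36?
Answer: -5087375/196 ≈ -25956.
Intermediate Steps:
C = -721 (C = -3 - 718 = -721)
X(E) = -38*E
n = 1/196 (n = 1/(6 - 38*(-5)) = 1/(6 + 190) = 1/196 ≈ 0.0051020)
o(-8, -7)*C + n = 36*(-721) + 1/196 = -25956 + 1/196 = -5087375/196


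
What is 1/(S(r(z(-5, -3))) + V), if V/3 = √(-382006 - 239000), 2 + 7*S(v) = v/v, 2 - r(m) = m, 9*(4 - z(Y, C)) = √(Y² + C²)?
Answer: -7/273863647 - 147*I*√621006/273863647 ≈ -2.556e-8 - 0.00042299*I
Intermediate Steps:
z(Y, C) = 4 - √(C² + Y²)/9 (z(Y, C) = 4 - √(Y² + C²)/9 = 4 - √(C² + Y²)/9)
r(m) = 2 - m
S(v) = -⅐ (S(v) = -2/7 + (v/v)/7 = -2/7 + (⅐)*1 = -2/7 + ⅐ = -⅐)
V = 3*I*√621006 (V = 3*√(-382006 - 239000) = 3*√(-621006) = 3*(I*√621006) = 3*I*√621006 ≈ 2364.1*I)
1/(S(r(z(-5, -3))) + V) = 1/(-⅐ + 3*I*√621006)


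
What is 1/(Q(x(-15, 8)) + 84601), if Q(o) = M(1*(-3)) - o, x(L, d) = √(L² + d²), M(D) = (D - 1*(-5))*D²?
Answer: 1/84602 ≈ 1.1820e-5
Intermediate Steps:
M(D) = D²*(5 + D) (M(D) = (D + 5)*D² = (5 + D)*D² = D²*(5 + D))
Q(o) = 18 - o (Q(o) = (1*(-3))²*(5 + 1*(-3)) - o = (-3)²*(5 - 3) - o = 9*2 - o = 18 - o)
1/(Q(x(-15, 8)) + 84601) = 1/((18 - √((-15)² + 8²)) + 84601) = 1/((18 - √(225 + 64)) + 84601) = 1/((18 - √289) + 84601) = 1/((18 - 1*17) + 84601) = 1/((18 - 17) + 84601) = 1/(1 + 84601) = 1/84602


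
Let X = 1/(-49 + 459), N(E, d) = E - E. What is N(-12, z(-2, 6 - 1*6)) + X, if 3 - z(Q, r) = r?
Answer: 1/410 ≈ 0.0024390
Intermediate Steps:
z(Q, r) = 3 - r
N(E, d) = 0
X = 1/410 ≈ 0.0024390
N(-12, z(-2, 6 - 1*6)) + X = 0 + 1/410 = 1/410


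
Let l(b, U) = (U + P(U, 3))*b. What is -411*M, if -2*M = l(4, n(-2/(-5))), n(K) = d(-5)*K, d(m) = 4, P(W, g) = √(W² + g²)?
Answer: 4110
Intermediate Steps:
n(K) = 4*K
l(b, U) = b*(U + √(9 + U²)) (l(b, U) = (U + √(U² + 3²))*b = (U + √(U² + 9))*b = (U + √(9 + U²))*b = b*(U + √(9 + U²)))
M = -10 (M = -2*(4*(-2/(-5)) + √(9 + (4*(-2/(-5)))²)) = -2*(4*(-2*(-⅕)) + √(9 + (4*(-2*(-⅕)))²)) = -2*(4*(⅖) + √(9 + (4*(⅖))²)) = -2*(8/5 + √(9 + (8/5)²)) = -2*(8/5 + √(9 + 64/25)) = -2*(8/5 + √(289/25)) = -2*(8/5 + 17/5) = -2*5 = -½*20 = -10)
-411*M = -411*(-10) = 4110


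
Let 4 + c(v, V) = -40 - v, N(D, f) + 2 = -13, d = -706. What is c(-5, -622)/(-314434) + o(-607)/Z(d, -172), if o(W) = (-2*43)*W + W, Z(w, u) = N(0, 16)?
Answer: -3244644329/943302 ≈ -3439.7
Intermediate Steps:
N(D, f) = -15 (N(D, f) = -2 - 13 = -15)
Z(w, u) = -15
c(v, V) = -44 - v (c(v, V) = -4 + (-40 - v) = -44 - v)
o(W) = -85*W (o(W) = -86*W + W = -85*W)
c(-5, -622)/(-314434) + o(-607)/Z(d, -172) = (-44 - 1*(-5))/(-314434) - 85*(-607)/(-15) = (-44 + 5)*(-1/314434) + 51595*(-1/15) = -39*(-1/314434) - 10319/3 = 39/314434 - 10319/3 = -3244644329/943302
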